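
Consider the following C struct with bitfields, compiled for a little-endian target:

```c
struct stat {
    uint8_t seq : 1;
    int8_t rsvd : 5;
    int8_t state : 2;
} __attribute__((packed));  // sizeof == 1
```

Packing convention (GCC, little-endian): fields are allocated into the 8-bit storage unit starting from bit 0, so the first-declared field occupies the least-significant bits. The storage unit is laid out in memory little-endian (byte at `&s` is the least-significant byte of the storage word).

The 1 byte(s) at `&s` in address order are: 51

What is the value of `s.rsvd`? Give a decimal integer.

[0]=0x51 (little-endian) → word 0x51
seq [0+:1] = (word>>0) & 0x1 = 1
rsvd [1+:5] = (word>>1) & 0x1f = 8  ←
state [6+:2] = (word>>6) & 0x3 = 1
rsvd signed 5b, MSB=0: value = 8

8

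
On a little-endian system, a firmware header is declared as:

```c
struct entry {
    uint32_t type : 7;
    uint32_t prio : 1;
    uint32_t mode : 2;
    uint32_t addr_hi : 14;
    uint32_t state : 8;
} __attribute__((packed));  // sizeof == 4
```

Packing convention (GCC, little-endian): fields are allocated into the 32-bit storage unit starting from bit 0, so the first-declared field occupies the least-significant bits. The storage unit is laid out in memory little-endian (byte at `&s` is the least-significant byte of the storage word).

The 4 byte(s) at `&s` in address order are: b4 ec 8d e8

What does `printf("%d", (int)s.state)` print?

232

[0]=0xb4 [1]=0xec [2]=0x8d [3]=0xe8 (little-endian) → word 0xe88decb4
type:7 @ bit 0 → (0xe88decb4>>0)&0x7f = 0x34
prio:1 @ bit 7 → (0xe88decb4>>7)&0x1 = 0x1
mode:2 @ bit 8 → (0xe88decb4>>8)&0x3 = 0x0
addr_hi:14 @ bit 10 → (0xe88decb4>>10)&0x3fff = 0x237b
state:8 @ bit 24 → (0xe88decb4>>24)&0xff = 0xe8  ←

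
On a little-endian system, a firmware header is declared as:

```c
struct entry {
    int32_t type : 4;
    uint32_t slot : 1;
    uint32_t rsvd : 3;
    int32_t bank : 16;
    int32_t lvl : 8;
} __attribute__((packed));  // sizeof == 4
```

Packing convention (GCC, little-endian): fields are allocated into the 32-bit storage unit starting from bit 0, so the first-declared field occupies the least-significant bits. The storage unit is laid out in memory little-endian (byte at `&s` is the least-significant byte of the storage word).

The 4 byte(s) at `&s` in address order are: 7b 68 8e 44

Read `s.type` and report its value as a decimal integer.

[0]=0x7b [1]=0x68 [2]=0x8e [3]=0x44 (little-endian) → word 0x448e687b
type [0+:4] = (word>>0) & 0xf = 11  ←
slot [4+:1] = (word>>4) & 0x1 = 1
rsvd [5+:3] = (word>>5) & 0x7 = 3
bank [8+:16] = (word>>8) & 0xffff = 36456
lvl [24+:8] = (word>>24) & 0xff = 68
type signed 4b, MSB=1: 11 - 16 = -5

-5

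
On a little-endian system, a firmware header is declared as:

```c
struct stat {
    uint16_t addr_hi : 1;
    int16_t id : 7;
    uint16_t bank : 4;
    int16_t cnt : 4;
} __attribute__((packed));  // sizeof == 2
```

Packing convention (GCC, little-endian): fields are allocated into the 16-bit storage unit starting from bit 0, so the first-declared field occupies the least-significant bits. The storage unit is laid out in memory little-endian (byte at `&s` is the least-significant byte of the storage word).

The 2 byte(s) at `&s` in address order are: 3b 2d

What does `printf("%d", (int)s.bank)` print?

[0]=0x3b [1]=0x2d (little-endian) → word 0x2d3b
addr_hi:1 @ bit 0 → (0x2d3b>>0)&0x1 = 0x1
id:7 @ bit 1 → (0x2d3b>>1)&0x7f = 0x1d
bank:4 @ bit 8 → (0x2d3b>>8)&0xf = 0xd  ←
cnt:4 @ bit 12 → (0x2d3b>>12)&0xf = 0x2

13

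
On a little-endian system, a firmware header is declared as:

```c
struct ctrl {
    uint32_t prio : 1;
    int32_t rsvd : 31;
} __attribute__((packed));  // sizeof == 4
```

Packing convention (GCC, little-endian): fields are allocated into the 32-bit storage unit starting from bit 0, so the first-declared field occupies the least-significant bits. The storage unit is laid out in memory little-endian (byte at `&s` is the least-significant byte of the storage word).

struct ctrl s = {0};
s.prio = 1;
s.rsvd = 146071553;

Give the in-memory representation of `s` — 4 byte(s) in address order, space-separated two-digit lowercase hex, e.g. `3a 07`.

03 c0 69 11

prio (1b) val=1 bits=0x1 at bit 0: 0x00000001
rsvd (31b) val=146071553 bits=0x8b4e001 at bit 1: 0x1169c003
word = 0x1169c003 → little-endian bytes:
  [0]=0x03  [1]=0xc0  [2]=0x69  [3]=0x11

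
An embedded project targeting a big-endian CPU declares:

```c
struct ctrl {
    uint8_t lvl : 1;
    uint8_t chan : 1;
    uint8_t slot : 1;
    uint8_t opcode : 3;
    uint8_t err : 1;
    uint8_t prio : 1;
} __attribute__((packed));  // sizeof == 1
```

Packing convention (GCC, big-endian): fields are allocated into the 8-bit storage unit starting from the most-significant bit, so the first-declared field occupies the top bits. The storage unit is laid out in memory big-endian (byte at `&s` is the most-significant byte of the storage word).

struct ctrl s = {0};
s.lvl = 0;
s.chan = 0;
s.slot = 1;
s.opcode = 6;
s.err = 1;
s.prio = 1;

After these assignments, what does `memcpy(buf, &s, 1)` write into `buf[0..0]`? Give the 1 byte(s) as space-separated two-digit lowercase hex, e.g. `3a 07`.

lvl:1 = 0 → 0x0 << 7 → word 0x00
chan:1 = 0 → 0x0 << 6 → word 0x00
slot:1 = 1 → 0x1 << 5 → word 0x20
opcode:3 = 6 → 0x6 << 2 → word 0x38
err:1 = 1 → 0x1 << 1 → word 0x3a
prio:1 = 1 → 0x1 << 0 → word 0x3b
word = 0x3b → big-endian bytes:
  [0]=0x3b

3b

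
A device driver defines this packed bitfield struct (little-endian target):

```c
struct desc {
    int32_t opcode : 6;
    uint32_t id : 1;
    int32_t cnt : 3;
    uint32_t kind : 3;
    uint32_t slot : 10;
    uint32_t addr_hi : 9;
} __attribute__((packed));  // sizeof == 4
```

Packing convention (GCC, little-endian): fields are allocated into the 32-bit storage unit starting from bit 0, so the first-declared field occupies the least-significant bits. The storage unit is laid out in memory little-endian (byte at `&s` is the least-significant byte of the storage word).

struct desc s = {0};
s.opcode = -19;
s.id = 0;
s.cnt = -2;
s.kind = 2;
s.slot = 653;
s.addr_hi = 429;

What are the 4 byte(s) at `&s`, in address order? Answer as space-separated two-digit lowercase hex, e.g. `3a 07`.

opcode:6 = -19 → 0x2d << 0 → word 0x0000002d
id:1 = 0 → 0x0 << 6 → word 0x0000002d
cnt:3 = -2 → 0x6 << 7 → word 0x0000032d
kind:3 = 2 → 0x2 << 10 → word 0x00000b2d
slot:10 = 653 → 0x28d << 13 → word 0x0051ab2d
addr_hi:9 = 429 → 0x1ad << 23 → word 0xd6d1ab2d
word = 0xd6d1ab2d → little-endian bytes:
  [0]=0x2d  [1]=0xab  [2]=0xd1  [3]=0xd6

2d ab d1 d6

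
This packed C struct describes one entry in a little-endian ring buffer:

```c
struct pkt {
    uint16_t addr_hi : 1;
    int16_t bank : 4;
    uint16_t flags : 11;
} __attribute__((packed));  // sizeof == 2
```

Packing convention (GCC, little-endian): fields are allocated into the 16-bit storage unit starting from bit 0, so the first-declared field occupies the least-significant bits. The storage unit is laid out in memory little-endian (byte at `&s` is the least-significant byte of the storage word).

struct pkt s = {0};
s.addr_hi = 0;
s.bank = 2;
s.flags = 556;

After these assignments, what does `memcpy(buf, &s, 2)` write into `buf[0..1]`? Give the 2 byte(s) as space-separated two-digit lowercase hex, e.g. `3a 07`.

[0+:1] addr_hi=0 & 0x1 = 0x0; word=0x0000
[1+:4] bank=2 & 0xf = 0x2; word=0x0004
[5+:11] flags=556 & 0x7ff = 0x22c; word=0x4584
word = 0x4584 → little-endian bytes:
  [0]=0x84  [1]=0x45

84 45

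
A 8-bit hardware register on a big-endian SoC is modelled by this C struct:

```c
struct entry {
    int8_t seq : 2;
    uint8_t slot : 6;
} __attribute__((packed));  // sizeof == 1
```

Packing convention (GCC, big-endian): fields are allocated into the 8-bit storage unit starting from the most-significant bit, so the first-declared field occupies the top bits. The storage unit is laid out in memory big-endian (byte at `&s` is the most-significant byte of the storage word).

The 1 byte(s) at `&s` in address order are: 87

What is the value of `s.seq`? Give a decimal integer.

-2

[0]=0x87 (big-endian) → word 0x87
seq [6+:2] = (word>>6) & 0x3 = 2  ←
slot [0+:6] = (word>>0) & 0x3f = 7
seq signed 2b, MSB=1: 2 - 4 = -2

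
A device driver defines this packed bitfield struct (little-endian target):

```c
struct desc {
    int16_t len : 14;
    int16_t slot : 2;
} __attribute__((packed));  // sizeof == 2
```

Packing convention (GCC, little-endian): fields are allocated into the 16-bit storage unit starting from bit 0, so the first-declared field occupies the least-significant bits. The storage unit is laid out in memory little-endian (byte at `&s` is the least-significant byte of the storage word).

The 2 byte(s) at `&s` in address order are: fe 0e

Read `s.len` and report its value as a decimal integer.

3838

[0]=0xfe [1]=0x0e (little-endian) → word 0x0efe
len:14 @ bit 0 → (0x0efe>>0)&0x3fff = 0xefe  ←
slot:2 @ bit 14 → (0x0efe>>14)&0x3 = 0x0
len signed 14b, MSB=0: value = 3838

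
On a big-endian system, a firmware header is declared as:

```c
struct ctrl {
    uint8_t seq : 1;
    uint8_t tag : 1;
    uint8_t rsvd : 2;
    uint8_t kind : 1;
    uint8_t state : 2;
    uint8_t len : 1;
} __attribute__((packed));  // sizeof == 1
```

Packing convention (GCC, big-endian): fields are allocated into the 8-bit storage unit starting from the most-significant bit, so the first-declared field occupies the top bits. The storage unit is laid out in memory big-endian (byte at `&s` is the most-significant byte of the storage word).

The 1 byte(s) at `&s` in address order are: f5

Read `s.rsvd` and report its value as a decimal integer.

[0]=0xf5 (big-endian) → word 0xf5
seq:1 @ bit 7 → (0xf5>>7)&0x1 = 0x1
tag:1 @ bit 6 → (0xf5>>6)&0x1 = 0x1
rsvd:2 @ bit 4 → (0xf5>>4)&0x3 = 0x3  ←
kind:1 @ bit 3 → (0xf5>>3)&0x1 = 0x0
state:2 @ bit 1 → (0xf5>>1)&0x3 = 0x2
len:1 @ bit 0 → (0xf5>>0)&0x1 = 0x1

3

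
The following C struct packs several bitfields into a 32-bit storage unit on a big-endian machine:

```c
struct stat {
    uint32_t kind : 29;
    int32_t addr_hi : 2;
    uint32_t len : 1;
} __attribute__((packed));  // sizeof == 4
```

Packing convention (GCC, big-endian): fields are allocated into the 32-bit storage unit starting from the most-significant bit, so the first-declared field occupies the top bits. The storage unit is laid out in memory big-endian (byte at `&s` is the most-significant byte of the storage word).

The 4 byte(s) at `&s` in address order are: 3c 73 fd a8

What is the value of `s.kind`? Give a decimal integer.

[0]=0x3c [1]=0x73 [2]=0xfd [3]=0xa8 (big-endian) → word 0x3c73fda8
kind [3+:29] = (word>>3) & 0x1fffffff = 126779317  ←
addr_hi [1+:2] = (word>>1) & 0x3 = 0
len [0+:1] = (word>>0) & 0x1 = 0

126779317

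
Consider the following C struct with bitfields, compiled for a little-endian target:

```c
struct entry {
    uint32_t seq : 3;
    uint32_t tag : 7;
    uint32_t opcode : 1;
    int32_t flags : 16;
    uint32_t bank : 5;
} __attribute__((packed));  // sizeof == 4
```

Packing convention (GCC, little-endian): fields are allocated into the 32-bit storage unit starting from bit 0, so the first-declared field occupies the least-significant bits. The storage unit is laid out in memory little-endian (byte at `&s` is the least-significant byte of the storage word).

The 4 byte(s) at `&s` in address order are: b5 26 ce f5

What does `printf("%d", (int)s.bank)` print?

[0]=0xb5 [1]=0x26 [2]=0xce [3]=0xf5 (little-endian) → word 0xf5ce26b5
seq:3 @ bit 0 → (0xf5ce26b5>>0)&0x7 = 0x5
tag:7 @ bit 3 → (0xf5ce26b5>>3)&0x7f = 0x56
opcode:1 @ bit 10 → (0xf5ce26b5>>10)&0x1 = 0x1
flags:16 @ bit 11 → (0xf5ce26b5>>11)&0xffff = 0xb9c4
bank:5 @ bit 27 → (0xf5ce26b5>>27)&0x1f = 0x1e  ←

30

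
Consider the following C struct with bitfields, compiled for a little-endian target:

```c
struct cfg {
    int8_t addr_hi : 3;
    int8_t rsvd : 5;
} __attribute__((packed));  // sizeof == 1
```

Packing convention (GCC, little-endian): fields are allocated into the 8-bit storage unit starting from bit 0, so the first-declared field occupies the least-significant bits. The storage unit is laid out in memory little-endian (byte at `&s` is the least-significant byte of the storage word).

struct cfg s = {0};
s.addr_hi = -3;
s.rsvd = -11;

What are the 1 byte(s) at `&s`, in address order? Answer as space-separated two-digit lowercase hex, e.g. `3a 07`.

addr_hi:3 = -3 → 0x5 << 0 → word 0x05
rsvd:5 = -11 → 0x15 << 3 → word 0xad
word = 0xad → little-endian bytes:
  [0]=0xad

ad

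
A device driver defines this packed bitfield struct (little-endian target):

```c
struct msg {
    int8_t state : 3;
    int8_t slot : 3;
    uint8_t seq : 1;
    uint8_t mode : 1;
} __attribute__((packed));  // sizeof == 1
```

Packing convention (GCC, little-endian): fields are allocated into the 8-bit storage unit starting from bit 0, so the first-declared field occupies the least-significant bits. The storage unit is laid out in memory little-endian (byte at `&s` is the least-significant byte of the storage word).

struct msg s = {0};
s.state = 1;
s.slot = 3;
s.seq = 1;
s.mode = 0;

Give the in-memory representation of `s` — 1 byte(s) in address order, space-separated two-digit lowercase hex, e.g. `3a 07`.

state (3b) val=1 bits=0x1 at bit 0: 0x01
slot (3b) val=3 bits=0x3 at bit 3: 0x19
seq (1b) val=1 bits=0x1 at bit 6: 0x59
mode (1b) val=0 bits=0x0 at bit 7: 0x59
word = 0x59 → little-endian bytes:
  [0]=0x59

59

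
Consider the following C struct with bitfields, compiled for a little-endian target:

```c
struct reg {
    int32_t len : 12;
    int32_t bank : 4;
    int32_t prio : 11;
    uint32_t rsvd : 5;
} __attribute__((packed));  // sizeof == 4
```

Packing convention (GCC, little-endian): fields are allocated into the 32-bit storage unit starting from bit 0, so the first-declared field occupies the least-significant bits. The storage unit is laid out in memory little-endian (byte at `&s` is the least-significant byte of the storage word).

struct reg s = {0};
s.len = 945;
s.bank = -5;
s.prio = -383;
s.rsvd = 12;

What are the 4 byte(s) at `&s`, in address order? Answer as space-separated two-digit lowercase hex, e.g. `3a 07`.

b1 b3 81 66

[0+:12] len=945 & 0xfff = 0x3b1; word=0x000003b1
[12+:4] bank=-5 & 0xf = 0xb; word=0x0000b3b1
[16+:11] prio=-383 & 0x7ff = 0x681; word=0x0681b3b1
[27+:5] rsvd=12 & 0x1f = 0xc; word=0x6681b3b1
word = 0x6681b3b1 → little-endian bytes:
  [0]=0xb1  [1]=0xb3  [2]=0x81  [3]=0x66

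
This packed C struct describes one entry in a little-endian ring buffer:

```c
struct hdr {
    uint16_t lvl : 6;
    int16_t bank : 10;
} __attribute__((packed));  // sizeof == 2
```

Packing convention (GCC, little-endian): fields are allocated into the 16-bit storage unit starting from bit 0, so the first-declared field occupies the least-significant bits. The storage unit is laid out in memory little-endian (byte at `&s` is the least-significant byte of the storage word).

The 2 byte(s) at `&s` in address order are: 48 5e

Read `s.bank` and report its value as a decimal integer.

[0]=0x48 [1]=0x5e (little-endian) → word 0x5e48
lvl:6 @ bit 0 → (0x5e48>>0)&0x3f = 0x8
bank:10 @ bit 6 → (0x5e48>>6)&0x3ff = 0x179  ←
bank signed 10b, MSB=0: value = 377

377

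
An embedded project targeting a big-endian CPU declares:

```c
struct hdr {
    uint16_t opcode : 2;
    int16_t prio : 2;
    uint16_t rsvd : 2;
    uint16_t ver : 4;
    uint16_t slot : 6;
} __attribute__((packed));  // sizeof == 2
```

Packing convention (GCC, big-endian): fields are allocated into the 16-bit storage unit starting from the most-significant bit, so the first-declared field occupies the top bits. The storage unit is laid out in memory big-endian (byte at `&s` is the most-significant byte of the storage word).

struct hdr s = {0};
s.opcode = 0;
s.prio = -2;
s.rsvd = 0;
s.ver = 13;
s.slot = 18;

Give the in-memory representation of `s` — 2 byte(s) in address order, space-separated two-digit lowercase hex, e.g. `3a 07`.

opcode (2b) val=0 bits=0x0 at bit 14: 0x0000
prio (2b) val=-2 bits=0x2 at bit 12: 0x2000
rsvd (2b) val=0 bits=0x0 at bit 10: 0x2000
ver (4b) val=13 bits=0xd at bit 6: 0x2340
slot (6b) val=18 bits=0x12 at bit 0: 0x2352
word = 0x2352 → big-endian bytes:
  [0]=0x23  [1]=0x52

23 52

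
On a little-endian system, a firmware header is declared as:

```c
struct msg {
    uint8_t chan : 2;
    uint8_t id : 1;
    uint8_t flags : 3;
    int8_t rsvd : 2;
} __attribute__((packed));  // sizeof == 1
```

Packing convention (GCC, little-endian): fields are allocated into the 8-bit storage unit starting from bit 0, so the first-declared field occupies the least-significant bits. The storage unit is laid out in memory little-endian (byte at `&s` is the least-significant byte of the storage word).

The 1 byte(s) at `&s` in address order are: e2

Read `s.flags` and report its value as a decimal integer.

4

[0]=0xe2 (little-endian) → word 0xe2
chan:2 @ bit 0 → (0xe2>>0)&0x3 = 0x2
id:1 @ bit 2 → (0xe2>>2)&0x1 = 0x0
flags:3 @ bit 3 → (0xe2>>3)&0x7 = 0x4  ←
rsvd:2 @ bit 6 → (0xe2>>6)&0x3 = 0x3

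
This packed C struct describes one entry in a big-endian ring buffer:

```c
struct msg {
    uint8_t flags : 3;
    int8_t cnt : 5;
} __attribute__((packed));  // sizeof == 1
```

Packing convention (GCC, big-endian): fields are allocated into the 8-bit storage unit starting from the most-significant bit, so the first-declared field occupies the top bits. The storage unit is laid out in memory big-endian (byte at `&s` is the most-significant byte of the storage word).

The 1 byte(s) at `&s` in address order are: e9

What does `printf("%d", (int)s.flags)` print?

7

[0]=0xe9 (big-endian) → word 0xe9
flags:3 @ bit 5 → (0xe9>>5)&0x7 = 0x7  ←
cnt:5 @ bit 0 → (0xe9>>0)&0x1f = 0x9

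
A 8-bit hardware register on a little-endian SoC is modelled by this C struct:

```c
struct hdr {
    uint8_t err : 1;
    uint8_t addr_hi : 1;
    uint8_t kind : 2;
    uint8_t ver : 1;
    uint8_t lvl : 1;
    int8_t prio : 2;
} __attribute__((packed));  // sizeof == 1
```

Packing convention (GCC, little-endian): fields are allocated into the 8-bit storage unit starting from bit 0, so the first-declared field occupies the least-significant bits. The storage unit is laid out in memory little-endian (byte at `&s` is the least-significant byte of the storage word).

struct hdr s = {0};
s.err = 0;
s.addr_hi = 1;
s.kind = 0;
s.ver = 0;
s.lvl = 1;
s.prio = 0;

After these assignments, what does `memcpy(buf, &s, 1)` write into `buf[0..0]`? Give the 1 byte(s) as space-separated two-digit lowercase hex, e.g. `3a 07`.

err (1b) val=0 bits=0x0 at bit 0: 0x00
addr_hi (1b) val=1 bits=0x1 at bit 1: 0x02
kind (2b) val=0 bits=0x0 at bit 2: 0x02
ver (1b) val=0 bits=0x0 at bit 4: 0x02
lvl (1b) val=1 bits=0x1 at bit 5: 0x22
prio (2b) val=0 bits=0x0 at bit 6: 0x22
word = 0x22 → little-endian bytes:
  [0]=0x22

22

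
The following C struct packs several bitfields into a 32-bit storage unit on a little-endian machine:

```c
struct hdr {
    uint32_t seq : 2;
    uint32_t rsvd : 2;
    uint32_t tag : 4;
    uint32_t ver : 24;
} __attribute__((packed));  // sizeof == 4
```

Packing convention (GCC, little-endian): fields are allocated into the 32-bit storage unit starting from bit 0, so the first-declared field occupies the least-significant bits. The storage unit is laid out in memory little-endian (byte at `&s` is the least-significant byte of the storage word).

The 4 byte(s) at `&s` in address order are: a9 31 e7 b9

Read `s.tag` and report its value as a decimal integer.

[0]=0xa9 [1]=0x31 [2]=0xe7 [3]=0xb9 (little-endian) → word 0xb9e731a9
seq:2 @ bit 0 → (0xb9e731a9>>0)&0x3 = 0x1
rsvd:2 @ bit 2 → (0xb9e731a9>>2)&0x3 = 0x2
tag:4 @ bit 4 → (0xb9e731a9>>4)&0xf = 0xa  ←
ver:24 @ bit 8 → (0xb9e731a9>>8)&0xffffff = 0xb9e731

10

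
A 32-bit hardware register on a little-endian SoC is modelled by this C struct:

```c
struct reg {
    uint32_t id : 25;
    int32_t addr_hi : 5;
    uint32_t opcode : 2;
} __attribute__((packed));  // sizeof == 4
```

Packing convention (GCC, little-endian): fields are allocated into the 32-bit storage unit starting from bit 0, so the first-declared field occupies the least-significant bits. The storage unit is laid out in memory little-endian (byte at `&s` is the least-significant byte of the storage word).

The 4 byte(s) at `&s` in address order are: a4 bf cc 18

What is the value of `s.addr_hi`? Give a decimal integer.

12

[0]=0xa4 [1]=0xbf [2]=0xcc [3]=0x18 (little-endian) → word 0x18ccbfa4
id [0+:25] = (word>>0) & 0x1ffffff = 13418404
addr_hi [25+:5] = (word>>25) & 0x1f = 12  ←
opcode [30+:2] = (word>>30) & 0x3 = 0
addr_hi signed 5b, MSB=0: value = 12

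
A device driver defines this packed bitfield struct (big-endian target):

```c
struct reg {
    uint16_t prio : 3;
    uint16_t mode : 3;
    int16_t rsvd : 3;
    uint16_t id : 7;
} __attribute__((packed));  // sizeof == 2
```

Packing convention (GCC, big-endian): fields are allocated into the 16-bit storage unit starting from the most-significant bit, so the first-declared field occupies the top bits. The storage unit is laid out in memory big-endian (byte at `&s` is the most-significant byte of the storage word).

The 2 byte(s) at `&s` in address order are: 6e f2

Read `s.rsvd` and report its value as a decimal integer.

-3

[0]=0x6e [1]=0xf2 (big-endian) → word 0x6ef2
prio:3 @ bit 13 → (0x6ef2>>13)&0x7 = 0x3
mode:3 @ bit 10 → (0x6ef2>>10)&0x7 = 0x3
rsvd:3 @ bit 7 → (0x6ef2>>7)&0x7 = 0x5  ←
id:7 @ bit 0 → (0x6ef2>>0)&0x7f = 0x72
rsvd signed 3b, MSB=1: 5 - 8 = -3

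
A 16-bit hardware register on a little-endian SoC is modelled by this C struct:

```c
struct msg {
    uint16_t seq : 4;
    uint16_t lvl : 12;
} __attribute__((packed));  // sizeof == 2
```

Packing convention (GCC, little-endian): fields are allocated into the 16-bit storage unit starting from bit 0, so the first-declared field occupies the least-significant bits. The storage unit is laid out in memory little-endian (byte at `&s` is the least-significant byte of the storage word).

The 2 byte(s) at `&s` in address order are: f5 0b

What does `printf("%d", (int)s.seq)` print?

[0]=0xf5 [1]=0x0b (little-endian) → word 0x0bf5
seq [0+:4] = (word>>0) & 0xf = 5  ←
lvl [4+:12] = (word>>4) & 0xfff = 191

5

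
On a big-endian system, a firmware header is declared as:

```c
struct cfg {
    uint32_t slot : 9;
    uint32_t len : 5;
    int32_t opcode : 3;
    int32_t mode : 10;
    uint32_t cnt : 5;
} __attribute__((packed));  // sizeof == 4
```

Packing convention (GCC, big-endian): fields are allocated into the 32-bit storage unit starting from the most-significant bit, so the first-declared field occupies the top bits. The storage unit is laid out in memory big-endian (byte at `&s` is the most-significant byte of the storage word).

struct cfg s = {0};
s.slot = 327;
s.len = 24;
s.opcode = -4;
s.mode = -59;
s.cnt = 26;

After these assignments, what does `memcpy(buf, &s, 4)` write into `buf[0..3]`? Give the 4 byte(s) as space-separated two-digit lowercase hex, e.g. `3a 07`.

slot:9 = 327 → 0x147 << 23 → word 0xa3800000
len:5 = 24 → 0x18 << 18 → word 0xa3e00000
opcode:3 = -4 → 0x4 << 15 → word 0xa3e20000
mode:10 = -59 → 0x3c5 << 5 → word 0xa3e278a0
cnt:5 = 26 → 0x1a << 0 → word 0xa3e278ba
word = 0xa3e278ba → big-endian bytes:
  [0]=0xa3  [1]=0xe2  [2]=0x78  [3]=0xba

a3 e2 78 ba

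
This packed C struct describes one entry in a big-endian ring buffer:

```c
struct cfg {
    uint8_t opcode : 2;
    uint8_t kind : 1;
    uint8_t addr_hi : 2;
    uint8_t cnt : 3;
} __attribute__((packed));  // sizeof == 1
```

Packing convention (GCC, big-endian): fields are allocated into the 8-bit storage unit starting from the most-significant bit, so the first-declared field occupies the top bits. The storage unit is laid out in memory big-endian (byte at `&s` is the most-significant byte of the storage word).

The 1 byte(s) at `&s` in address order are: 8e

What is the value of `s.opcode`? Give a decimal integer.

[0]=0x8e (big-endian) → word 0x8e
opcode:2 @ bit 6 → (0x8e>>6)&0x3 = 0x2  ←
kind:1 @ bit 5 → (0x8e>>5)&0x1 = 0x0
addr_hi:2 @ bit 3 → (0x8e>>3)&0x3 = 0x1
cnt:3 @ bit 0 → (0x8e>>0)&0x7 = 0x6

2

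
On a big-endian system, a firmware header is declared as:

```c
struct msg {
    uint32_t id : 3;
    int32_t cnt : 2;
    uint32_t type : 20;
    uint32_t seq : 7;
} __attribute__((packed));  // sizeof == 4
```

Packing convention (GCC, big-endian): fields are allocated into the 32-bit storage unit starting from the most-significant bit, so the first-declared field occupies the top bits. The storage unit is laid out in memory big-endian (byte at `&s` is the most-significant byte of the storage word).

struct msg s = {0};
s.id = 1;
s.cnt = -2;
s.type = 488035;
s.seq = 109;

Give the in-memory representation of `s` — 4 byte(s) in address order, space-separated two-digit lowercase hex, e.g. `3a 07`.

33 b9 31 ed

[29+:3] id=1 & 0x7 = 0x1; word=0x20000000
[27+:2] cnt=-2 & 0x3 = 0x2; word=0x30000000
[7+:20] type=488035 & 0xfffff = 0x77263; word=0x33b93180
[0+:7] seq=109 & 0x7f = 0x6d; word=0x33b931ed
word = 0x33b931ed → big-endian bytes:
  [0]=0x33  [1]=0xb9  [2]=0x31  [3]=0xed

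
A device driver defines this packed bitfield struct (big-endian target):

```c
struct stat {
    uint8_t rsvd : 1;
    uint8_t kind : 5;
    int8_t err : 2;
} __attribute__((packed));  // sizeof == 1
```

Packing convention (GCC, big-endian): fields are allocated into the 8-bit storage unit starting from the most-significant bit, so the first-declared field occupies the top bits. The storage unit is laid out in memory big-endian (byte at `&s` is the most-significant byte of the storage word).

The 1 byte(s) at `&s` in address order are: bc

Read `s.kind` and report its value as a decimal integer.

[0]=0xbc (big-endian) → word 0xbc
rsvd:1 @ bit 7 → (0xbc>>7)&0x1 = 0x1
kind:5 @ bit 2 → (0xbc>>2)&0x1f = 0xf  ←
err:2 @ bit 0 → (0xbc>>0)&0x3 = 0x0

15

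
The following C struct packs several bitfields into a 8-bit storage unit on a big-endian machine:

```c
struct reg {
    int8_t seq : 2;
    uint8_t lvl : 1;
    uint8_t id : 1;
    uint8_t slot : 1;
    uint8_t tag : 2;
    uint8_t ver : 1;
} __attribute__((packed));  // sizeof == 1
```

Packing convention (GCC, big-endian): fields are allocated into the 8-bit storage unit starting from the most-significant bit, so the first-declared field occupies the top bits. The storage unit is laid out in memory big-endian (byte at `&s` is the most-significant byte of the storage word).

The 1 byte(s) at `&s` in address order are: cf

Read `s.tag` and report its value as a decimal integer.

3

[0]=0xcf (big-endian) → word 0xcf
seq:2 @ bit 6 → (0xcf>>6)&0x3 = 0x3
lvl:1 @ bit 5 → (0xcf>>5)&0x1 = 0x0
id:1 @ bit 4 → (0xcf>>4)&0x1 = 0x0
slot:1 @ bit 3 → (0xcf>>3)&0x1 = 0x1
tag:2 @ bit 1 → (0xcf>>1)&0x3 = 0x3  ←
ver:1 @ bit 0 → (0xcf>>0)&0x1 = 0x1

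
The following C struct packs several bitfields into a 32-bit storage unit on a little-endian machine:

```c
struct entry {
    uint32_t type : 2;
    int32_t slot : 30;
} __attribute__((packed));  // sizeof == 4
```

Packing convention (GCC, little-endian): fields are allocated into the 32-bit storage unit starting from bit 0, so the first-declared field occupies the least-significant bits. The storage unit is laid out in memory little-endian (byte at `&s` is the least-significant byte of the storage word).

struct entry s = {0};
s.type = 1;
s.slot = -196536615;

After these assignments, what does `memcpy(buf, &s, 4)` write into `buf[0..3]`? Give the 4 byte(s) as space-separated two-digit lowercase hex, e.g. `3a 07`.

[0+:2] type=1 & 0x3 = 0x1; word=0x00000001
[2+:30] slot=-196536615 & 0x3fffffff = 0x344916d9; word=0xd1245b65
word = 0xd1245b65 → little-endian bytes:
  [0]=0x65  [1]=0x5b  [2]=0x24  [3]=0xd1

65 5b 24 d1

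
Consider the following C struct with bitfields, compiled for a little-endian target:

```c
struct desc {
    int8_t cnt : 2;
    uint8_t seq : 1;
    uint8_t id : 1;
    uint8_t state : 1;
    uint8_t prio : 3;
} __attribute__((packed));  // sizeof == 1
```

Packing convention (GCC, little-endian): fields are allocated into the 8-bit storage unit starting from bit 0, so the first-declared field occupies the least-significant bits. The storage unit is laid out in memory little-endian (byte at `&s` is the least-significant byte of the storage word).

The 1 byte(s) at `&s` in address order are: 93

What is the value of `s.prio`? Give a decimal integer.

[0]=0x93 (little-endian) → word 0x93
cnt:2 @ bit 0 → (0x93>>0)&0x3 = 0x3
seq:1 @ bit 2 → (0x93>>2)&0x1 = 0x0
id:1 @ bit 3 → (0x93>>3)&0x1 = 0x0
state:1 @ bit 4 → (0x93>>4)&0x1 = 0x1
prio:3 @ bit 5 → (0x93>>5)&0x7 = 0x4  ←

4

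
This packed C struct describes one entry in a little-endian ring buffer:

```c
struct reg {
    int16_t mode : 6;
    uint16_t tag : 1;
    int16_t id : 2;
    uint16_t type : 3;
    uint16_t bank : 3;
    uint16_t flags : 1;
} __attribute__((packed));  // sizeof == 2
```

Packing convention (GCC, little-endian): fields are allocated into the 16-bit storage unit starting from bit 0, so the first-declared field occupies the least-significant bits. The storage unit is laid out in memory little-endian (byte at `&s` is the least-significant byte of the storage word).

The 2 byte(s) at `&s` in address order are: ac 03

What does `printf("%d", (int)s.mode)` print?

-20

[0]=0xac [1]=0x03 (little-endian) → word 0x03ac
mode:6 @ bit 0 → (0x03ac>>0)&0x3f = 0x2c  ←
tag:1 @ bit 6 → (0x03ac>>6)&0x1 = 0x0
id:2 @ bit 7 → (0x03ac>>7)&0x3 = 0x3
type:3 @ bit 9 → (0x03ac>>9)&0x7 = 0x1
bank:3 @ bit 12 → (0x03ac>>12)&0x7 = 0x0
flags:1 @ bit 15 → (0x03ac>>15)&0x1 = 0x0
mode signed 6b, MSB=1: 44 - 64 = -20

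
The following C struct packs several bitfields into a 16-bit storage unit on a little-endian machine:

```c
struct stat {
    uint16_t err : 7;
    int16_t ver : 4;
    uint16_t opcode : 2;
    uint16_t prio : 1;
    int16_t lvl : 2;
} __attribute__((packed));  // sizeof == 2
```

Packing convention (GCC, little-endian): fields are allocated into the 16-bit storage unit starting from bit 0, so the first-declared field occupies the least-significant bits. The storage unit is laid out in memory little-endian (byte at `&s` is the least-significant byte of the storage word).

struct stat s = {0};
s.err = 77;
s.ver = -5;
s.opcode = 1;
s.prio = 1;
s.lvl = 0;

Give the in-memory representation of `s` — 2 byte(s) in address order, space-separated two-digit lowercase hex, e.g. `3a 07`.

cd 2d

err (7b) val=77 bits=0x4d at bit 0: 0x004d
ver (4b) val=-5 bits=0xb at bit 7: 0x05cd
opcode (2b) val=1 bits=0x1 at bit 11: 0x0dcd
prio (1b) val=1 bits=0x1 at bit 13: 0x2dcd
lvl (2b) val=0 bits=0x0 at bit 14: 0x2dcd
word = 0x2dcd → little-endian bytes:
  [0]=0xcd  [1]=0x2d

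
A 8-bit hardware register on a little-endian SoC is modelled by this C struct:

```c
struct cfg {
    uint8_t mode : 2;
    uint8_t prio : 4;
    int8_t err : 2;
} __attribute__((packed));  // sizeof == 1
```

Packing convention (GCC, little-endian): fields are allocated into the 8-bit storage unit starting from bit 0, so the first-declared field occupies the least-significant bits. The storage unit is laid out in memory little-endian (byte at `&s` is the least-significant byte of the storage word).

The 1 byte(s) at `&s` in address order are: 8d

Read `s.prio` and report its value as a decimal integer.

3

[0]=0x8d (little-endian) → word 0x8d
mode [0+:2] = (word>>0) & 0x3 = 1
prio [2+:4] = (word>>2) & 0xf = 3  ←
err [6+:2] = (word>>6) & 0x3 = 2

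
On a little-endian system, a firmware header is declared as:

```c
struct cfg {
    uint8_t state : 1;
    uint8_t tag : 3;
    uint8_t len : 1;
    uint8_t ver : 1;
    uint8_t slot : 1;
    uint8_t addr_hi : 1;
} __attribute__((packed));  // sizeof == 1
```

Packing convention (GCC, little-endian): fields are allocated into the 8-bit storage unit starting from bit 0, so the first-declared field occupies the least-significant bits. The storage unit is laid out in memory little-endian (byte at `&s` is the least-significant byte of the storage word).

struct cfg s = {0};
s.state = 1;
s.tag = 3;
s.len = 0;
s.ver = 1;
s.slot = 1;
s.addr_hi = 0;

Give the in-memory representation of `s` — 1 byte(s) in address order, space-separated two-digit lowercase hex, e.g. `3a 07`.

state:1 = 1 → 0x1 << 0 → word 0x01
tag:3 = 3 → 0x3 << 1 → word 0x07
len:1 = 0 → 0x0 << 4 → word 0x07
ver:1 = 1 → 0x1 << 5 → word 0x27
slot:1 = 1 → 0x1 << 6 → word 0x67
addr_hi:1 = 0 → 0x0 << 7 → word 0x67
word = 0x67 → little-endian bytes:
  [0]=0x67

67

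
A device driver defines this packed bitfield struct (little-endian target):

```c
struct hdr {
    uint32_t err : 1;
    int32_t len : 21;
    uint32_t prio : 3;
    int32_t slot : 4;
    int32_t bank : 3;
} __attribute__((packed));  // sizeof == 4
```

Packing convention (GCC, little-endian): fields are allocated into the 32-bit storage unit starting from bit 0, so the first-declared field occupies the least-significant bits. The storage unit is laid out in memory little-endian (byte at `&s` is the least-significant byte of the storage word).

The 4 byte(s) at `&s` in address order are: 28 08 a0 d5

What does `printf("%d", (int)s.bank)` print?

-2

[0]=0x28 [1]=0x08 [2]=0xa0 [3]=0xd5 (little-endian) → word 0xd5a00828
err:1 @ bit 0 → (0xd5a00828>>0)&0x1 = 0x0
len:21 @ bit 1 → (0xd5a00828>>1)&0x1fffff = 0x100414
prio:3 @ bit 22 → (0xd5a00828>>22)&0x7 = 0x6
slot:4 @ bit 25 → (0xd5a00828>>25)&0xf = 0xa
bank:3 @ bit 29 → (0xd5a00828>>29)&0x7 = 0x6  ←
bank signed 3b, MSB=1: 6 - 8 = -2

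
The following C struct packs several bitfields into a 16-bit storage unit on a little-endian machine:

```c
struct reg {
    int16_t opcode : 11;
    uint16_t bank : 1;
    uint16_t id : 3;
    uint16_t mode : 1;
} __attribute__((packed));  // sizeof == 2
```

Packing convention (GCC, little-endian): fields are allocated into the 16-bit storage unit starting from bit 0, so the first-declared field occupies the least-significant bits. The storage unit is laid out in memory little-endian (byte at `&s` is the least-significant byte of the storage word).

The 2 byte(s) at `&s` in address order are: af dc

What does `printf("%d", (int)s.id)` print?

5

[0]=0xaf [1]=0xdc (little-endian) → word 0xdcaf
opcode [0+:11] = (word>>0) & 0x7ff = 1199
bank [11+:1] = (word>>11) & 0x1 = 1
id [12+:3] = (word>>12) & 0x7 = 5  ←
mode [15+:1] = (word>>15) & 0x1 = 1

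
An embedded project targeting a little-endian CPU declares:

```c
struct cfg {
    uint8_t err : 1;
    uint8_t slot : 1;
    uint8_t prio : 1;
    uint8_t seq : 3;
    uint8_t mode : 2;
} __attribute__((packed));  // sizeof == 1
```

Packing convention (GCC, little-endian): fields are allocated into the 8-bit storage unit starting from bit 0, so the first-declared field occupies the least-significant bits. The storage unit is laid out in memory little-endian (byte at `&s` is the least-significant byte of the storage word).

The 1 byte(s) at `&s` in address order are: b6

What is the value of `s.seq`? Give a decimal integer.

[0]=0xb6 (little-endian) → word 0xb6
err:1 @ bit 0 → (0xb6>>0)&0x1 = 0x0
slot:1 @ bit 1 → (0xb6>>1)&0x1 = 0x1
prio:1 @ bit 2 → (0xb6>>2)&0x1 = 0x1
seq:3 @ bit 3 → (0xb6>>3)&0x7 = 0x6  ←
mode:2 @ bit 6 → (0xb6>>6)&0x3 = 0x2

6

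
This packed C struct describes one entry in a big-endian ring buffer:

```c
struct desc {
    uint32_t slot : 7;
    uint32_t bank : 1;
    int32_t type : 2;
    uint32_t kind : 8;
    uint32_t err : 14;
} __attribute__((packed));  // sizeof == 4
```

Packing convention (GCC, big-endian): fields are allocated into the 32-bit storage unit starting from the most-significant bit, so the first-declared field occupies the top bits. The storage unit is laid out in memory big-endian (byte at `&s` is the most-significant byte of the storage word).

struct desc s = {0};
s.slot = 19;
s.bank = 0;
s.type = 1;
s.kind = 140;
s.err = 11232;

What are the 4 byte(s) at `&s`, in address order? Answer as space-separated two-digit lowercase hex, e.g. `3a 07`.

26 63 2b e0

slot:7 = 19 → 0x13 << 25 → word 0x26000000
bank:1 = 0 → 0x0 << 24 → word 0x26000000
type:2 = 1 → 0x1 << 22 → word 0x26400000
kind:8 = 140 → 0x8c << 14 → word 0x26630000
err:14 = 11232 → 0x2be0 << 0 → word 0x26632be0
word = 0x26632be0 → big-endian bytes:
  [0]=0x26  [1]=0x63  [2]=0x2b  [3]=0xe0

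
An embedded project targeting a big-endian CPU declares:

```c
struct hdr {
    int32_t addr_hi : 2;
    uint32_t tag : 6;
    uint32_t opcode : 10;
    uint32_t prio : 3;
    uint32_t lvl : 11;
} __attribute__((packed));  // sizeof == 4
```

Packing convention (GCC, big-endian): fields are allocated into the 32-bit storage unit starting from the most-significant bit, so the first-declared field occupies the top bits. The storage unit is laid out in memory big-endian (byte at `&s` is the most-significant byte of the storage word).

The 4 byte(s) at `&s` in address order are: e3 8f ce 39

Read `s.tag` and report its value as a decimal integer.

35

[0]=0xe3 [1]=0x8f [2]=0xce [3]=0x39 (big-endian) → word 0xe38fce39
addr_hi:2 @ bit 30 → (0xe38fce39>>30)&0x3 = 0x3
tag:6 @ bit 24 → (0xe38fce39>>24)&0x3f = 0x23  ←
opcode:10 @ bit 14 → (0xe38fce39>>14)&0x3ff = 0x23f
prio:3 @ bit 11 → (0xe38fce39>>11)&0x7 = 0x1
lvl:11 @ bit 0 → (0xe38fce39>>0)&0x7ff = 0x639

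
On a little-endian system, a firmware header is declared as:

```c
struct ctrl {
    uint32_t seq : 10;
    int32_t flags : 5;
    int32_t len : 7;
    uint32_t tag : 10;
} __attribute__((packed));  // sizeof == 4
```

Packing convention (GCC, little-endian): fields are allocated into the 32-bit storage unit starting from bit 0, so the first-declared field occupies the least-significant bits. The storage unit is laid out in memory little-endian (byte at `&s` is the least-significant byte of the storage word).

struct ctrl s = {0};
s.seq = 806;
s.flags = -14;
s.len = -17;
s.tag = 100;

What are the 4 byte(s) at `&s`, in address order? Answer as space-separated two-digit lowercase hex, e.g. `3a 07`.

[0+:10] seq=806 & 0x3ff = 0x326; word=0x00000326
[10+:5] flags=-14 & 0x1f = 0x12; word=0x00004b26
[15+:7] len=-17 & 0x7f = 0x6f; word=0x0037cb26
[22+:10] tag=100 & 0x3ff = 0x64; word=0x1937cb26
word = 0x1937cb26 → little-endian bytes:
  [0]=0x26  [1]=0xcb  [2]=0x37  [3]=0x19

26 cb 37 19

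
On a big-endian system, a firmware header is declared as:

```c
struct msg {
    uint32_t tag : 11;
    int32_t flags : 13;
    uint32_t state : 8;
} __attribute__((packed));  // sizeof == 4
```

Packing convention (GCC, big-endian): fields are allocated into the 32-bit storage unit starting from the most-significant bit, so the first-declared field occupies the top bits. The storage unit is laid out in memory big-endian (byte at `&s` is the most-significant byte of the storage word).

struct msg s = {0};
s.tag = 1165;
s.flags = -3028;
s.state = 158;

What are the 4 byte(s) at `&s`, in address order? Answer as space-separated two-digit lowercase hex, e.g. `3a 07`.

tag:11 = 1165 → 0x48d << 21 → word 0x91a00000
flags:13 = -3028 → 0x142c << 8 → word 0x91b42c00
state:8 = 158 → 0x9e << 0 → word 0x91b42c9e
word = 0x91b42c9e → big-endian bytes:
  [0]=0x91  [1]=0xb4  [2]=0x2c  [3]=0x9e

91 b4 2c 9e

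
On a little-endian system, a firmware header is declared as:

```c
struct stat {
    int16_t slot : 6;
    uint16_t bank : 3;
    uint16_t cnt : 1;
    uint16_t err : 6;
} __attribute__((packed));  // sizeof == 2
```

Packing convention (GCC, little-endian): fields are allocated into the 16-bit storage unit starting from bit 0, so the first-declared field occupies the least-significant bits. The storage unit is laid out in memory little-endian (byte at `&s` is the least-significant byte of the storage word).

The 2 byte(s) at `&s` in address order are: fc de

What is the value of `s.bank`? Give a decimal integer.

3

[0]=0xfc [1]=0xde (little-endian) → word 0xdefc
slot [0+:6] = (word>>0) & 0x3f = 60
bank [6+:3] = (word>>6) & 0x7 = 3  ←
cnt [9+:1] = (word>>9) & 0x1 = 1
err [10+:6] = (word>>10) & 0x3f = 55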